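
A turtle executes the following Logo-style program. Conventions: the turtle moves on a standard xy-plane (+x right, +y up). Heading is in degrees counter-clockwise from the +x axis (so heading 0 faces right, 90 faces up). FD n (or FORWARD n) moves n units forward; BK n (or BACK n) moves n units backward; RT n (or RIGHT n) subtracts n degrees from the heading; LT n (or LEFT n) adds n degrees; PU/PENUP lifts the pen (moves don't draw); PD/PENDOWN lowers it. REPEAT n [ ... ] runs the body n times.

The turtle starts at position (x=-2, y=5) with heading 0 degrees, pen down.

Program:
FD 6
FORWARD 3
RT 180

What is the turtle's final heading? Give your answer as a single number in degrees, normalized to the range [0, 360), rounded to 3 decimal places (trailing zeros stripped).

Executing turtle program step by step:
Start: pos=(-2,5), heading=0, pen down
FD 6: (-2,5) -> (4,5) [heading=0, draw]
FD 3: (4,5) -> (7,5) [heading=0, draw]
RT 180: heading 0 -> 180
Final: pos=(7,5), heading=180, 2 segment(s) drawn

Answer: 180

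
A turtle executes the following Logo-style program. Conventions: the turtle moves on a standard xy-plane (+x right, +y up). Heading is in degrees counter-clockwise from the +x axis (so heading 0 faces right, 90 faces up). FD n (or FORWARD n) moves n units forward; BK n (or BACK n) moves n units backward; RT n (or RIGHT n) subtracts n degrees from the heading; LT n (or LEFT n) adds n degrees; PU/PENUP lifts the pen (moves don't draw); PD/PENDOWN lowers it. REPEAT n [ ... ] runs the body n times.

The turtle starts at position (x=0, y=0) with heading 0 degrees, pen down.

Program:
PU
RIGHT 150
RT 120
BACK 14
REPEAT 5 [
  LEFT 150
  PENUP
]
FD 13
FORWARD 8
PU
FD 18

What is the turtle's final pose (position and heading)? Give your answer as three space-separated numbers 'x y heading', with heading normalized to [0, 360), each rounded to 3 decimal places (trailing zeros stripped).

Executing turtle program step by step:
Start: pos=(0,0), heading=0, pen down
PU: pen up
RT 150: heading 0 -> 210
RT 120: heading 210 -> 90
BK 14: (0,0) -> (0,-14) [heading=90, move]
REPEAT 5 [
  -- iteration 1/5 --
  LT 150: heading 90 -> 240
  PU: pen up
  -- iteration 2/5 --
  LT 150: heading 240 -> 30
  PU: pen up
  -- iteration 3/5 --
  LT 150: heading 30 -> 180
  PU: pen up
  -- iteration 4/5 --
  LT 150: heading 180 -> 330
  PU: pen up
  -- iteration 5/5 --
  LT 150: heading 330 -> 120
  PU: pen up
]
FD 13: (0,-14) -> (-6.5,-2.742) [heading=120, move]
FD 8: (-6.5,-2.742) -> (-10.5,4.187) [heading=120, move]
PU: pen up
FD 18: (-10.5,4.187) -> (-19.5,19.775) [heading=120, move]
Final: pos=(-19.5,19.775), heading=120, 0 segment(s) drawn

Answer: -19.5 19.775 120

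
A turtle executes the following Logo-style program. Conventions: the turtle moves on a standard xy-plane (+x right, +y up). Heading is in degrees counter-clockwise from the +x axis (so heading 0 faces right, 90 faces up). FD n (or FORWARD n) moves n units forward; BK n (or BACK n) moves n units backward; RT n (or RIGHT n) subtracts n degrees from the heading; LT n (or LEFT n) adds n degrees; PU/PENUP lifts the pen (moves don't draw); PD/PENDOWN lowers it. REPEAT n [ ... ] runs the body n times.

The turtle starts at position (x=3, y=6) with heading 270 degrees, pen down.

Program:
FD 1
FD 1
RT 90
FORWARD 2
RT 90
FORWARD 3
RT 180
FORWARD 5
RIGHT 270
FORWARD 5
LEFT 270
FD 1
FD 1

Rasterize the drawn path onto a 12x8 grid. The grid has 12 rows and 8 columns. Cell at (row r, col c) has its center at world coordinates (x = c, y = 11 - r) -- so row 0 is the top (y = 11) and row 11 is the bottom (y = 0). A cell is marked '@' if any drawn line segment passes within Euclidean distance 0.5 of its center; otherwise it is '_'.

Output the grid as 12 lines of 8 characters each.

Answer: ________
________
________
________
_@______
_@_@____
_@_@____
_@@@____
_@______
_@@@@@@_
______@_
______@_

Derivation:
Segment 0: (3,6) -> (3,5)
Segment 1: (3,5) -> (3,4)
Segment 2: (3,4) -> (1,4)
Segment 3: (1,4) -> (1,7)
Segment 4: (1,7) -> (1,2)
Segment 5: (1,2) -> (6,2)
Segment 6: (6,2) -> (6,1)
Segment 7: (6,1) -> (6,0)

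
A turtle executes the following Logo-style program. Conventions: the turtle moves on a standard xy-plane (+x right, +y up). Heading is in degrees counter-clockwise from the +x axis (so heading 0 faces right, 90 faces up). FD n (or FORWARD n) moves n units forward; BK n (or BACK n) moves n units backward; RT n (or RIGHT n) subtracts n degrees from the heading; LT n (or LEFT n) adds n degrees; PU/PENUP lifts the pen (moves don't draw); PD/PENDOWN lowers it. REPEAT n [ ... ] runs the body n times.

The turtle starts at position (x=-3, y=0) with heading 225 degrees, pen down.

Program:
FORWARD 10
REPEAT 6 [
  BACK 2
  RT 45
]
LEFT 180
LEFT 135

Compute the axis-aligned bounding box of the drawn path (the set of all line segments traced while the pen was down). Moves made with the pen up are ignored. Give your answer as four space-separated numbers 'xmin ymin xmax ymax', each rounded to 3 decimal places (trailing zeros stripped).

Executing turtle program step by step:
Start: pos=(-3,0), heading=225, pen down
FD 10: (-3,0) -> (-10.071,-7.071) [heading=225, draw]
REPEAT 6 [
  -- iteration 1/6 --
  BK 2: (-10.071,-7.071) -> (-8.657,-5.657) [heading=225, draw]
  RT 45: heading 225 -> 180
  -- iteration 2/6 --
  BK 2: (-8.657,-5.657) -> (-6.657,-5.657) [heading=180, draw]
  RT 45: heading 180 -> 135
  -- iteration 3/6 --
  BK 2: (-6.657,-5.657) -> (-5.243,-7.071) [heading=135, draw]
  RT 45: heading 135 -> 90
  -- iteration 4/6 --
  BK 2: (-5.243,-7.071) -> (-5.243,-9.071) [heading=90, draw]
  RT 45: heading 90 -> 45
  -- iteration 5/6 --
  BK 2: (-5.243,-9.071) -> (-6.657,-10.485) [heading=45, draw]
  RT 45: heading 45 -> 0
  -- iteration 6/6 --
  BK 2: (-6.657,-10.485) -> (-8.657,-10.485) [heading=0, draw]
  RT 45: heading 0 -> 315
]
LT 180: heading 315 -> 135
LT 135: heading 135 -> 270
Final: pos=(-8.657,-10.485), heading=270, 7 segment(s) drawn

Segment endpoints: x in {-10.071, -8.657, -6.657, -5.243, -3}, y in {-10.485, -9.071, -7.071, -5.657, 0}
xmin=-10.071, ymin=-10.485, xmax=-3, ymax=0

Answer: -10.071 -10.485 -3 0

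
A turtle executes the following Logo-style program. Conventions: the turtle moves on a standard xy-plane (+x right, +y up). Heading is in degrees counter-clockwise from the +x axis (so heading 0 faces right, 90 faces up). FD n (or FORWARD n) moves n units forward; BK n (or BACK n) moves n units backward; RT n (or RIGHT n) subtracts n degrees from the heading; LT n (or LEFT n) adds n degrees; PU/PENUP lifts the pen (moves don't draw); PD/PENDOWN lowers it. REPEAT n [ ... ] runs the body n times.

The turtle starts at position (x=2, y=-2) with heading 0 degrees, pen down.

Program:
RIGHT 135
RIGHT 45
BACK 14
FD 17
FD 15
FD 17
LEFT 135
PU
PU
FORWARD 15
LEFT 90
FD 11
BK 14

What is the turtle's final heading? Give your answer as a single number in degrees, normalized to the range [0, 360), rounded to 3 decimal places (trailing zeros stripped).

Executing turtle program step by step:
Start: pos=(2,-2), heading=0, pen down
RT 135: heading 0 -> 225
RT 45: heading 225 -> 180
BK 14: (2,-2) -> (16,-2) [heading=180, draw]
FD 17: (16,-2) -> (-1,-2) [heading=180, draw]
FD 15: (-1,-2) -> (-16,-2) [heading=180, draw]
FD 17: (-16,-2) -> (-33,-2) [heading=180, draw]
LT 135: heading 180 -> 315
PU: pen up
PU: pen up
FD 15: (-33,-2) -> (-22.393,-12.607) [heading=315, move]
LT 90: heading 315 -> 45
FD 11: (-22.393,-12.607) -> (-14.615,-4.828) [heading=45, move]
BK 14: (-14.615,-4.828) -> (-24.515,-14.728) [heading=45, move]
Final: pos=(-24.515,-14.728), heading=45, 4 segment(s) drawn

Answer: 45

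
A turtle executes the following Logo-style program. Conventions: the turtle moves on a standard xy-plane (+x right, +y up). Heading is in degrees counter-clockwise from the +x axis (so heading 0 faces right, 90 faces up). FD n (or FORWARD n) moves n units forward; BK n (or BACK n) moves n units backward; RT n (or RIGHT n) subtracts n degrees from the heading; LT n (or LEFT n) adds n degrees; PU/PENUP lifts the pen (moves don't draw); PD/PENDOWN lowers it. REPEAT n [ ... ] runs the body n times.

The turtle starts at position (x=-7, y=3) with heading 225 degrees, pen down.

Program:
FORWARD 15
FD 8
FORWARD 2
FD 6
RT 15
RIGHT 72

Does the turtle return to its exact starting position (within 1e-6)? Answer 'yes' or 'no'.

Executing turtle program step by step:
Start: pos=(-7,3), heading=225, pen down
FD 15: (-7,3) -> (-17.607,-7.607) [heading=225, draw]
FD 8: (-17.607,-7.607) -> (-23.263,-13.263) [heading=225, draw]
FD 2: (-23.263,-13.263) -> (-24.678,-14.678) [heading=225, draw]
FD 6: (-24.678,-14.678) -> (-28.92,-18.92) [heading=225, draw]
RT 15: heading 225 -> 210
RT 72: heading 210 -> 138
Final: pos=(-28.92,-18.92), heading=138, 4 segment(s) drawn

Start position: (-7, 3)
Final position: (-28.92, -18.92)
Distance = 31; >= 1e-6 -> NOT closed

Answer: no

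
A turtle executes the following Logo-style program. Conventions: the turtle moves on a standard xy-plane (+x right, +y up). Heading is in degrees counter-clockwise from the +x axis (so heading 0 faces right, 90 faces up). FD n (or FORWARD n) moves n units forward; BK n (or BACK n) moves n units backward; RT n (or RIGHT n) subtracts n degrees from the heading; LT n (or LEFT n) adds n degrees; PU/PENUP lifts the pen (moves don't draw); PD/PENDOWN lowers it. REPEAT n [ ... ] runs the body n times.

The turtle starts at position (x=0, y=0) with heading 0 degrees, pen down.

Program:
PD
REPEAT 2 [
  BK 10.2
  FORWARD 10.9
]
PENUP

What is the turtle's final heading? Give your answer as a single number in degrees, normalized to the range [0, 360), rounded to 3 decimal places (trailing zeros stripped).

Answer: 0

Derivation:
Executing turtle program step by step:
Start: pos=(0,0), heading=0, pen down
PD: pen down
REPEAT 2 [
  -- iteration 1/2 --
  BK 10.2: (0,0) -> (-10.2,0) [heading=0, draw]
  FD 10.9: (-10.2,0) -> (0.7,0) [heading=0, draw]
  -- iteration 2/2 --
  BK 10.2: (0.7,0) -> (-9.5,0) [heading=0, draw]
  FD 10.9: (-9.5,0) -> (1.4,0) [heading=0, draw]
]
PU: pen up
Final: pos=(1.4,0), heading=0, 4 segment(s) drawn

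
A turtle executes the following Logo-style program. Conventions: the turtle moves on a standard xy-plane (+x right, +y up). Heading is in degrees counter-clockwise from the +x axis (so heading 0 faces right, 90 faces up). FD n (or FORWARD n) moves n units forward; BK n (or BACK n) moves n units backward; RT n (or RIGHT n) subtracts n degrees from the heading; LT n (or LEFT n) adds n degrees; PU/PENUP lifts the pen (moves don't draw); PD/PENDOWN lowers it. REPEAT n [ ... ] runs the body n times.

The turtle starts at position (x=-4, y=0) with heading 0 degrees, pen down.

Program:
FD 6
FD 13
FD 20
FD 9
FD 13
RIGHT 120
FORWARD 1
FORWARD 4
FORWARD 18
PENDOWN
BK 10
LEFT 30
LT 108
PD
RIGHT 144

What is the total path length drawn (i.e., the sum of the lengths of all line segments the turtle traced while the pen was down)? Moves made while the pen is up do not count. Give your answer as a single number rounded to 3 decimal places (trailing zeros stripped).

Executing turtle program step by step:
Start: pos=(-4,0), heading=0, pen down
FD 6: (-4,0) -> (2,0) [heading=0, draw]
FD 13: (2,0) -> (15,0) [heading=0, draw]
FD 20: (15,0) -> (35,0) [heading=0, draw]
FD 9: (35,0) -> (44,0) [heading=0, draw]
FD 13: (44,0) -> (57,0) [heading=0, draw]
RT 120: heading 0 -> 240
FD 1: (57,0) -> (56.5,-0.866) [heading=240, draw]
FD 4: (56.5,-0.866) -> (54.5,-4.33) [heading=240, draw]
FD 18: (54.5,-4.33) -> (45.5,-19.919) [heading=240, draw]
PD: pen down
BK 10: (45.5,-19.919) -> (50.5,-11.258) [heading=240, draw]
LT 30: heading 240 -> 270
LT 108: heading 270 -> 18
PD: pen down
RT 144: heading 18 -> 234
Final: pos=(50.5,-11.258), heading=234, 9 segment(s) drawn

Segment lengths:
  seg 1: (-4,0) -> (2,0), length = 6
  seg 2: (2,0) -> (15,0), length = 13
  seg 3: (15,0) -> (35,0), length = 20
  seg 4: (35,0) -> (44,0), length = 9
  seg 5: (44,0) -> (57,0), length = 13
  seg 6: (57,0) -> (56.5,-0.866), length = 1
  seg 7: (56.5,-0.866) -> (54.5,-4.33), length = 4
  seg 8: (54.5,-4.33) -> (45.5,-19.919), length = 18
  seg 9: (45.5,-19.919) -> (50.5,-11.258), length = 10
Total = 94

Answer: 94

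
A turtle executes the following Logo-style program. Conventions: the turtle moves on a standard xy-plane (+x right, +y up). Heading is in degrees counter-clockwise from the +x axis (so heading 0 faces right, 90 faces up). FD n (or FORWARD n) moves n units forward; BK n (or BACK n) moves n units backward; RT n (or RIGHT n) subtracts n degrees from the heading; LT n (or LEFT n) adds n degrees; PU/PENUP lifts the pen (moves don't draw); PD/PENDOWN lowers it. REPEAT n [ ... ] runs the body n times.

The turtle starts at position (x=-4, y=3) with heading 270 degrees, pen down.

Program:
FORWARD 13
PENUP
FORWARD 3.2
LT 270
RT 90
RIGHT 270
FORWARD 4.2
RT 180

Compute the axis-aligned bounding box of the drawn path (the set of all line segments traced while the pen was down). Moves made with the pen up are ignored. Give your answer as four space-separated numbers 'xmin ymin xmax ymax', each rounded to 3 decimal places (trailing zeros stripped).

Answer: -4 -10 -4 3

Derivation:
Executing turtle program step by step:
Start: pos=(-4,3), heading=270, pen down
FD 13: (-4,3) -> (-4,-10) [heading=270, draw]
PU: pen up
FD 3.2: (-4,-10) -> (-4,-13.2) [heading=270, move]
LT 270: heading 270 -> 180
RT 90: heading 180 -> 90
RT 270: heading 90 -> 180
FD 4.2: (-4,-13.2) -> (-8.2,-13.2) [heading=180, move]
RT 180: heading 180 -> 0
Final: pos=(-8.2,-13.2), heading=0, 1 segment(s) drawn

Segment endpoints: x in {-4, -4}, y in {-10, 3}
xmin=-4, ymin=-10, xmax=-4, ymax=3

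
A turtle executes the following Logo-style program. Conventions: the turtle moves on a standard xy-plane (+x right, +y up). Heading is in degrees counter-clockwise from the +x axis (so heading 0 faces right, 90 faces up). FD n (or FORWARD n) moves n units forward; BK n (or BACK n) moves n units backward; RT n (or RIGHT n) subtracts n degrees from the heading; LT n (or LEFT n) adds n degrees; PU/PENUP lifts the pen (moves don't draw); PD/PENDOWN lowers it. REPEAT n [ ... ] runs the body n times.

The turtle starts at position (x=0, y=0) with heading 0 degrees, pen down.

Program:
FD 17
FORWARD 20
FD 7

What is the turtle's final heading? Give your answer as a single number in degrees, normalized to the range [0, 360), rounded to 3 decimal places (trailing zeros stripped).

Answer: 0

Derivation:
Executing turtle program step by step:
Start: pos=(0,0), heading=0, pen down
FD 17: (0,0) -> (17,0) [heading=0, draw]
FD 20: (17,0) -> (37,0) [heading=0, draw]
FD 7: (37,0) -> (44,0) [heading=0, draw]
Final: pos=(44,0), heading=0, 3 segment(s) drawn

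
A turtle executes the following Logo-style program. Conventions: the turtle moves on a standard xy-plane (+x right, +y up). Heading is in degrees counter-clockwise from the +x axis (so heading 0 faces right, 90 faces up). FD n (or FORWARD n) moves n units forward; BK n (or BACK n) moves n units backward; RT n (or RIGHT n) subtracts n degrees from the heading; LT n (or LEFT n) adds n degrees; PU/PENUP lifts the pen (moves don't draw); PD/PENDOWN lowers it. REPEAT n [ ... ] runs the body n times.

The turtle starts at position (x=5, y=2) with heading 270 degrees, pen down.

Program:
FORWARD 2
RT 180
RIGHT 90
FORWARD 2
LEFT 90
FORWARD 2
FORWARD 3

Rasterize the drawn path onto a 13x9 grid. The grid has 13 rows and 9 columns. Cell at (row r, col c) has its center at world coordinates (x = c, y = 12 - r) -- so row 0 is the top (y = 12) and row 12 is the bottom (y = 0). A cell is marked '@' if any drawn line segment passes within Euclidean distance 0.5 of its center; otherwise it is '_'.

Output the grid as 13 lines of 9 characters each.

Answer: _________
_________
_________
_________
_________
_________
_________
_______@_
_______@_
_______@_
_____@_@_
_____@_@_
_____@@@_

Derivation:
Segment 0: (5,2) -> (5,0)
Segment 1: (5,0) -> (7,0)
Segment 2: (7,0) -> (7,2)
Segment 3: (7,2) -> (7,5)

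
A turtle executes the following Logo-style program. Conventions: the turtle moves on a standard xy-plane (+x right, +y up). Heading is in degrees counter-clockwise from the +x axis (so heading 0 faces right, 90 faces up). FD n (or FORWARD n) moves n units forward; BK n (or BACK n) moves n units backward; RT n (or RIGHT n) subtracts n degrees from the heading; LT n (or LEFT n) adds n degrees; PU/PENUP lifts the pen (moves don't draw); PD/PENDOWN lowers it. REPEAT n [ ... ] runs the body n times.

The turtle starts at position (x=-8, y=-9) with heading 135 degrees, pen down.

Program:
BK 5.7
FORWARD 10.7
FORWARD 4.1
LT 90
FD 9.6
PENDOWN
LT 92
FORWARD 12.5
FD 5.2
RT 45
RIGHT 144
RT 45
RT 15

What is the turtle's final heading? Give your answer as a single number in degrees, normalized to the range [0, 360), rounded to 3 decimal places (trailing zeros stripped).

Executing turtle program step by step:
Start: pos=(-8,-9), heading=135, pen down
BK 5.7: (-8,-9) -> (-3.969,-13.031) [heading=135, draw]
FD 10.7: (-3.969,-13.031) -> (-11.536,-5.464) [heading=135, draw]
FD 4.1: (-11.536,-5.464) -> (-14.435,-2.565) [heading=135, draw]
LT 90: heading 135 -> 225
FD 9.6: (-14.435,-2.565) -> (-21.223,-9.354) [heading=225, draw]
PD: pen down
LT 92: heading 225 -> 317
FD 12.5: (-21.223,-9.354) -> (-12.081,-17.879) [heading=317, draw]
FD 5.2: (-12.081,-17.879) -> (-8.278,-21.425) [heading=317, draw]
RT 45: heading 317 -> 272
RT 144: heading 272 -> 128
RT 45: heading 128 -> 83
RT 15: heading 83 -> 68
Final: pos=(-8.278,-21.425), heading=68, 6 segment(s) drawn

Answer: 68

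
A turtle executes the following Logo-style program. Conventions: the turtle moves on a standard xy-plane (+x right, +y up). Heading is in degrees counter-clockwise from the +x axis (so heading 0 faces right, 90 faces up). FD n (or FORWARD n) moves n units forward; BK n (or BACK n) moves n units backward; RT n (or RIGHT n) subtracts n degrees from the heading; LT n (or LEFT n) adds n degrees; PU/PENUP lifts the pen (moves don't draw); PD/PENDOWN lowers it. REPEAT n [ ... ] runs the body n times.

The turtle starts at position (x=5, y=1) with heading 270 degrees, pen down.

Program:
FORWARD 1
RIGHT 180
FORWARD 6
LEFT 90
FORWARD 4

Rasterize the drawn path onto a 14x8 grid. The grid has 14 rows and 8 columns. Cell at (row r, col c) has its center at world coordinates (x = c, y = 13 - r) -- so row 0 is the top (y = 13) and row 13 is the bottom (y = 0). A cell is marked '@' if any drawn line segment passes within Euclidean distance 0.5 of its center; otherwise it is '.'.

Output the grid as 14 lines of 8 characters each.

Answer: ........
........
........
........
........
........
........
.@@@@@..
.....@..
.....@..
.....@..
.....@..
.....@..
.....@..

Derivation:
Segment 0: (5,1) -> (5,0)
Segment 1: (5,0) -> (5,6)
Segment 2: (5,6) -> (1,6)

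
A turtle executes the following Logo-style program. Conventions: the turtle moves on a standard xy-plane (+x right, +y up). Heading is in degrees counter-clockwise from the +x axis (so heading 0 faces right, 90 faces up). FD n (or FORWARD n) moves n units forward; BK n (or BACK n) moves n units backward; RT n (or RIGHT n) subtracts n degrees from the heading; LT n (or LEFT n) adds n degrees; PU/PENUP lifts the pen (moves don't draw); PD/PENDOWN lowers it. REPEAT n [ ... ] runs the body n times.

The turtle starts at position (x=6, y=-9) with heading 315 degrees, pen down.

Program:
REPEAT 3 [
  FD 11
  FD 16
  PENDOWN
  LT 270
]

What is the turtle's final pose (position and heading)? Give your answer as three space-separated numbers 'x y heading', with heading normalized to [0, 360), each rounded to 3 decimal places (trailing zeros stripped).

Executing turtle program step by step:
Start: pos=(6,-9), heading=315, pen down
REPEAT 3 [
  -- iteration 1/3 --
  FD 11: (6,-9) -> (13.778,-16.778) [heading=315, draw]
  FD 16: (13.778,-16.778) -> (25.092,-28.092) [heading=315, draw]
  PD: pen down
  LT 270: heading 315 -> 225
  -- iteration 2/3 --
  FD 11: (25.092,-28.092) -> (17.314,-35.87) [heading=225, draw]
  FD 16: (17.314,-35.87) -> (6,-47.184) [heading=225, draw]
  PD: pen down
  LT 270: heading 225 -> 135
  -- iteration 3/3 --
  FD 11: (6,-47.184) -> (-1.778,-39.406) [heading=135, draw]
  FD 16: (-1.778,-39.406) -> (-13.092,-28.092) [heading=135, draw]
  PD: pen down
  LT 270: heading 135 -> 45
]
Final: pos=(-13.092,-28.092), heading=45, 6 segment(s) drawn

Answer: -13.092 -28.092 45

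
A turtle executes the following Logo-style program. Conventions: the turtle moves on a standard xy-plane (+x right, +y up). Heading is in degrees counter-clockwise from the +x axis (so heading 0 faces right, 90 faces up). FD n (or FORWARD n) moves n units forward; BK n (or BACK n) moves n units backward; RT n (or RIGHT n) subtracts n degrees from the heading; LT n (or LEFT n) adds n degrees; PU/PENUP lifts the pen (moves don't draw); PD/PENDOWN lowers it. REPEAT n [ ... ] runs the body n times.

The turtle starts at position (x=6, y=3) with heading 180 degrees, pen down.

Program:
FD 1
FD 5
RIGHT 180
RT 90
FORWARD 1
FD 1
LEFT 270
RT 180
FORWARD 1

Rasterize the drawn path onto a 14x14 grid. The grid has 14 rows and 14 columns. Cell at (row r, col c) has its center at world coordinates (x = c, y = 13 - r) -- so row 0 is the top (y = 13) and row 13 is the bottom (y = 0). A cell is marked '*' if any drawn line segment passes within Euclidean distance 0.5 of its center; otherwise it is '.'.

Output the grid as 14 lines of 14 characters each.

Segment 0: (6,3) -> (5,3)
Segment 1: (5,3) -> (0,3)
Segment 2: (0,3) -> (0,2)
Segment 3: (0,2) -> (0,1)
Segment 4: (0,1) -> (1,1)

Answer: ..............
..............
..............
..............
..............
..............
..............
..............
..............
..............
*******.......
*.............
**............
..............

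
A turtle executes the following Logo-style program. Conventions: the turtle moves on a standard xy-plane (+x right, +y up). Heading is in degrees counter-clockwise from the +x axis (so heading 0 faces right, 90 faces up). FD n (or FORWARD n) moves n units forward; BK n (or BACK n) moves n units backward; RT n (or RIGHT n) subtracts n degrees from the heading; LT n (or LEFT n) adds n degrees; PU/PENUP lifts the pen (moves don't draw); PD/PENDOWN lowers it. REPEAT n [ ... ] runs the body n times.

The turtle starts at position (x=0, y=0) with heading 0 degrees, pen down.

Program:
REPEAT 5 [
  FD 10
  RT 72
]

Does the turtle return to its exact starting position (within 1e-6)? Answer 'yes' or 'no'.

Executing turtle program step by step:
Start: pos=(0,0), heading=0, pen down
REPEAT 5 [
  -- iteration 1/5 --
  FD 10: (0,0) -> (10,0) [heading=0, draw]
  RT 72: heading 0 -> 288
  -- iteration 2/5 --
  FD 10: (10,0) -> (13.09,-9.511) [heading=288, draw]
  RT 72: heading 288 -> 216
  -- iteration 3/5 --
  FD 10: (13.09,-9.511) -> (5,-15.388) [heading=216, draw]
  RT 72: heading 216 -> 144
  -- iteration 4/5 --
  FD 10: (5,-15.388) -> (-3.09,-9.511) [heading=144, draw]
  RT 72: heading 144 -> 72
  -- iteration 5/5 --
  FD 10: (-3.09,-9.511) -> (0,0) [heading=72, draw]
  RT 72: heading 72 -> 0
]
Final: pos=(0,0), heading=0, 5 segment(s) drawn

Start position: (0, 0)
Final position: (0, 0)
Distance = 0; < 1e-6 -> CLOSED

Answer: yes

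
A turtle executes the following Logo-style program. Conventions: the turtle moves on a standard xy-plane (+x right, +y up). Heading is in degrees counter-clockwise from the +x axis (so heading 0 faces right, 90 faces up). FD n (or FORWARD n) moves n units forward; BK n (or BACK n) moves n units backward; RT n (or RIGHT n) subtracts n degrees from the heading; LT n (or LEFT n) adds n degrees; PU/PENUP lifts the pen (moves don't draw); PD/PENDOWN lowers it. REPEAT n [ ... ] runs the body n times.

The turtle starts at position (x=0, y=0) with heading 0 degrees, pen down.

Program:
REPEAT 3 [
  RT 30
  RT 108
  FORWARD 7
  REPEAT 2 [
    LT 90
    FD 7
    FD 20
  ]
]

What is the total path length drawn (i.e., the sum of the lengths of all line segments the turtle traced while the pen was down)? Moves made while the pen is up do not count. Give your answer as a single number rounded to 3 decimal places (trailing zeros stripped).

Executing turtle program step by step:
Start: pos=(0,0), heading=0, pen down
REPEAT 3 [
  -- iteration 1/3 --
  RT 30: heading 0 -> 330
  RT 108: heading 330 -> 222
  FD 7: (0,0) -> (-5.202,-4.684) [heading=222, draw]
  REPEAT 2 [
    -- iteration 1/2 --
    LT 90: heading 222 -> 312
    FD 7: (-5.202,-4.684) -> (-0.518,-9.886) [heading=312, draw]
    FD 20: (-0.518,-9.886) -> (12.865,-24.749) [heading=312, draw]
    -- iteration 2/2 --
    LT 90: heading 312 -> 42
    FD 7: (12.865,-24.749) -> (18.067,-20.065) [heading=42, draw]
    FD 20: (18.067,-20.065) -> (32.929,-6.682) [heading=42, draw]
  ]
  -- iteration 2/3 --
  RT 30: heading 42 -> 12
  RT 108: heading 12 -> 264
  FD 7: (32.929,-6.682) -> (32.198,-13.644) [heading=264, draw]
  REPEAT 2 [
    -- iteration 1/2 --
    LT 90: heading 264 -> 354
    FD 7: (32.198,-13.644) -> (39.159,-14.376) [heading=354, draw]
    FD 20: (39.159,-14.376) -> (59.05,-16.466) [heading=354, draw]
    -- iteration 2/2 --
    LT 90: heading 354 -> 84
    FD 7: (59.05,-16.466) -> (59.782,-9.505) [heading=84, draw]
    FD 20: (59.782,-9.505) -> (61.872,10.386) [heading=84, draw]
  ]
  -- iteration 3/3 --
  RT 30: heading 84 -> 54
  RT 108: heading 54 -> 306
  FD 7: (61.872,10.386) -> (65.987,4.723) [heading=306, draw]
  REPEAT 2 [
    -- iteration 1/2 --
    LT 90: heading 306 -> 36
    FD 7: (65.987,4.723) -> (71.65,8.837) [heading=36, draw]
    FD 20: (71.65,8.837) -> (87.83,20.593) [heading=36, draw]
    -- iteration 2/2 --
    LT 90: heading 36 -> 126
    FD 7: (87.83,20.593) -> (83.716,26.256) [heading=126, draw]
    FD 20: (83.716,26.256) -> (71.96,42.436) [heading=126, draw]
  ]
]
Final: pos=(71.96,42.436), heading=126, 15 segment(s) drawn

Segment lengths:
  seg 1: (0,0) -> (-5.202,-4.684), length = 7
  seg 2: (-5.202,-4.684) -> (-0.518,-9.886), length = 7
  seg 3: (-0.518,-9.886) -> (12.865,-24.749), length = 20
  seg 4: (12.865,-24.749) -> (18.067,-20.065), length = 7
  seg 5: (18.067,-20.065) -> (32.929,-6.682), length = 20
  seg 6: (32.929,-6.682) -> (32.198,-13.644), length = 7
  seg 7: (32.198,-13.644) -> (39.159,-14.376), length = 7
  seg 8: (39.159,-14.376) -> (59.05,-16.466), length = 20
  seg 9: (59.05,-16.466) -> (59.782,-9.505), length = 7
  seg 10: (59.782,-9.505) -> (61.872,10.386), length = 20
  seg 11: (61.872,10.386) -> (65.987,4.723), length = 7
  seg 12: (65.987,4.723) -> (71.65,8.837), length = 7
  seg 13: (71.65,8.837) -> (87.83,20.593), length = 20
  seg 14: (87.83,20.593) -> (83.716,26.256), length = 7
  seg 15: (83.716,26.256) -> (71.96,42.436), length = 20
Total = 183

Answer: 183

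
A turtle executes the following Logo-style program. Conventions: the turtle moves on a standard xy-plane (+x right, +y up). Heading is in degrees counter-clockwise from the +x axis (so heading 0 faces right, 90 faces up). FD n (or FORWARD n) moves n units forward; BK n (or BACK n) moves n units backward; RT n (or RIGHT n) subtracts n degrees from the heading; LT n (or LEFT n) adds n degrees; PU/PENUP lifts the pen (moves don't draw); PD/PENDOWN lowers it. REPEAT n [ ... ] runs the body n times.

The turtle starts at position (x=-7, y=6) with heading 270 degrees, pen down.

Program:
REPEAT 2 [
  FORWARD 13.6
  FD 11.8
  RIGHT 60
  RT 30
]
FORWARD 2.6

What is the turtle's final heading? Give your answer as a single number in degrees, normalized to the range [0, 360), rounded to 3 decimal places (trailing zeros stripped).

Executing turtle program step by step:
Start: pos=(-7,6), heading=270, pen down
REPEAT 2 [
  -- iteration 1/2 --
  FD 13.6: (-7,6) -> (-7,-7.6) [heading=270, draw]
  FD 11.8: (-7,-7.6) -> (-7,-19.4) [heading=270, draw]
  RT 60: heading 270 -> 210
  RT 30: heading 210 -> 180
  -- iteration 2/2 --
  FD 13.6: (-7,-19.4) -> (-20.6,-19.4) [heading=180, draw]
  FD 11.8: (-20.6,-19.4) -> (-32.4,-19.4) [heading=180, draw]
  RT 60: heading 180 -> 120
  RT 30: heading 120 -> 90
]
FD 2.6: (-32.4,-19.4) -> (-32.4,-16.8) [heading=90, draw]
Final: pos=(-32.4,-16.8), heading=90, 5 segment(s) drawn

Answer: 90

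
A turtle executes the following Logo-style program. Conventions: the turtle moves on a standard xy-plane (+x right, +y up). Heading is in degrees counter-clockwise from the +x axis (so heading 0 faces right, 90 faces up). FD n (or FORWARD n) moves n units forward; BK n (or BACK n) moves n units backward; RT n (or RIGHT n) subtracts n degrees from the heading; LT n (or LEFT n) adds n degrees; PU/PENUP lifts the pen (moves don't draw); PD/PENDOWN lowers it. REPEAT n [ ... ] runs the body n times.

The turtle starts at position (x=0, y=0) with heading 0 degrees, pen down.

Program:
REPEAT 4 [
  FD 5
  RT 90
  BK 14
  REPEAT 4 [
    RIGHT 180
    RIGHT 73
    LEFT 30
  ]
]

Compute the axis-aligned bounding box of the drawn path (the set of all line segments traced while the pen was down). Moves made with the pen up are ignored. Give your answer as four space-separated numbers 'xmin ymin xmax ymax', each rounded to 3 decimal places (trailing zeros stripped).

Answer: -14.366 -2.401 5 18.951

Derivation:
Executing turtle program step by step:
Start: pos=(0,0), heading=0, pen down
REPEAT 4 [
  -- iteration 1/4 --
  FD 5: (0,0) -> (5,0) [heading=0, draw]
  RT 90: heading 0 -> 270
  BK 14: (5,0) -> (5,14) [heading=270, draw]
  REPEAT 4 [
    -- iteration 1/4 --
    RT 180: heading 270 -> 90
    RT 73: heading 90 -> 17
    LT 30: heading 17 -> 47
    -- iteration 2/4 --
    RT 180: heading 47 -> 227
    RT 73: heading 227 -> 154
    LT 30: heading 154 -> 184
    -- iteration 3/4 --
    RT 180: heading 184 -> 4
    RT 73: heading 4 -> 291
    LT 30: heading 291 -> 321
    -- iteration 4/4 --
    RT 180: heading 321 -> 141
    RT 73: heading 141 -> 68
    LT 30: heading 68 -> 98
  ]
  -- iteration 2/4 --
  FD 5: (5,14) -> (4.304,18.951) [heading=98, draw]
  RT 90: heading 98 -> 8
  BK 14: (4.304,18.951) -> (-9.56,17.003) [heading=8, draw]
  REPEAT 4 [
    -- iteration 1/4 --
    RT 180: heading 8 -> 188
    RT 73: heading 188 -> 115
    LT 30: heading 115 -> 145
    -- iteration 2/4 --
    RT 180: heading 145 -> 325
    RT 73: heading 325 -> 252
    LT 30: heading 252 -> 282
    -- iteration 3/4 --
    RT 180: heading 282 -> 102
    RT 73: heading 102 -> 29
    LT 30: heading 29 -> 59
    -- iteration 4/4 --
    RT 180: heading 59 -> 239
    RT 73: heading 239 -> 166
    LT 30: heading 166 -> 196
  ]
  -- iteration 3/4 --
  FD 5: (-9.56,17.003) -> (-14.366,15.625) [heading=196, draw]
  RT 90: heading 196 -> 106
  BK 14: (-14.366,15.625) -> (-10.507,2.167) [heading=106, draw]
  REPEAT 4 [
    -- iteration 1/4 --
    RT 180: heading 106 -> 286
    RT 73: heading 286 -> 213
    LT 30: heading 213 -> 243
    -- iteration 2/4 --
    RT 180: heading 243 -> 63
    RT 73: heading 63 -> 350
    LT 30: heading 350 -> 20
    -- iteration 3/4 --
    RT 180: heading 20 -> 200
    RT 73: heading 200 -> 127
    LT 30: heading 127 -> 157
    -- iteration 4/4 --
    RT 180: heading 157 -> 337
    RT 73: heading 337 -> 264
    LT 30: heading 264 -> 294
  ]
  -- iteration 4/4 --
  FD 5: (-10.507,2.167) -> (-8.473,-2.401) [heading=294, draw]
  RT 90: heading 294 -> 204
  BK 14: (-8.473,-2.401) -> (4.316,3.294) [heading=204, draw]
  REPEAT 4 [
    -- iteration 1/4 --
    RT 180: heading 204 -> 24
    RT 73: heading 24 -> 311
    LT 30: heading 311 -> 341
    -- iteration 2/4 --
    RT 180: heading 341 -> 161
    RT 73: heading 161 -> 88
    LT 30: heading 88 -> 118
    -- iteration 3/4 --
    RT 180: heading 118 -> 298
    RT 73: heading 298 -> 225
    LT 30: heading 225 -> 255
    -- iteration 4/4 --
    RT 180: heading 255 -> 75
    RT 73: heading 75 -> 2
    LT 30: heading 2 -> 32
  ]
]
Final: pos=(4.316,3.294), heading=32, 8 segment(s) drawn

Segment endpoints: x in {-14.366, -10.507, -9.56, -8.473, 0, 4.304, 4.316, 5, 5}, y in {-2.401, 0, 2.167, 3.294, 14, 15.625, 17.003, 18.951}
xmin=-14.366, ymin=-2.401, xmax=5, ymax=18.951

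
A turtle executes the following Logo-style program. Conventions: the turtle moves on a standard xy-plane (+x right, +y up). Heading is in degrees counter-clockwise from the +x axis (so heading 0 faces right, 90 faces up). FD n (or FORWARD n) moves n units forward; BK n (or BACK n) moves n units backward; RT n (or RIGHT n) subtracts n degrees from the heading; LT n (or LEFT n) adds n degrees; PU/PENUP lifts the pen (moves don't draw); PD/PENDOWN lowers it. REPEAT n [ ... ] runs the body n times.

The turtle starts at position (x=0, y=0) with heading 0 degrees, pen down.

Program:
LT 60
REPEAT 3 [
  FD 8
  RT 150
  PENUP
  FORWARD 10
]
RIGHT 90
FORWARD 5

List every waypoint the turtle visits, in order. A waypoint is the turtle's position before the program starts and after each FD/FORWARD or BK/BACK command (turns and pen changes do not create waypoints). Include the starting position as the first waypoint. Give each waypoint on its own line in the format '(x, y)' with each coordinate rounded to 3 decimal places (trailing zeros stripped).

Answer: (0, 0)
(4, 6.928)
(4, -3.072)
(4, -11.072)
(-1, -2.412)
(-5, 4.517)
(3.66, -0.483)
(1.16, -4.813)

Derivation:
Executing turtle program step by step:
Start: pos=(0,0), heading=0, pen down
LT 60: heading 0 -> 60
REPEAT 3 [
  -- iteration 1/3 --
  FD 8: (0,0) -> (4,6.928) [heading=60, draw]
  RT 150: heading 60 -> 270
  PU: pen up
  FD 10: (4,6.928) -> (4,-3.072) [heading=270, move]
  -- iteration 2/3 --
  FD 8: (4,-3.072) -> (4,-11.072) [heading=270, move]
  RT 150: heading 270 -> 120
  PU: pen up
  FD 10: (4,-11.072) -> (-1,-2.412) [heading=120, move]
  -- iteration 3/3 --
  FD 8: (-1,-2.412) -> (-5,4.517) [heading=120, move]
  RT 150: heading 120 -> 330
  PU: pen up
  FD 10: (-5,4.517) -> (3.66,-0.483) [heading=330, move]
]
RT 90: heading 330 -> 240
FD 5: (3.66,-0.483) -> (1.16,-4.813) [heading=240, move]
Final: pos=(1.16,-4.813), heading=240, 1 segment(s) drawn
Waypoints (8 total):
(0, 0)
(4, 6.928)
(4, -3.072)
(4, -11.072)
(-1, -2.412)
(-5, 4.517)
(3.66, -0.483)
(1.16, -4.813)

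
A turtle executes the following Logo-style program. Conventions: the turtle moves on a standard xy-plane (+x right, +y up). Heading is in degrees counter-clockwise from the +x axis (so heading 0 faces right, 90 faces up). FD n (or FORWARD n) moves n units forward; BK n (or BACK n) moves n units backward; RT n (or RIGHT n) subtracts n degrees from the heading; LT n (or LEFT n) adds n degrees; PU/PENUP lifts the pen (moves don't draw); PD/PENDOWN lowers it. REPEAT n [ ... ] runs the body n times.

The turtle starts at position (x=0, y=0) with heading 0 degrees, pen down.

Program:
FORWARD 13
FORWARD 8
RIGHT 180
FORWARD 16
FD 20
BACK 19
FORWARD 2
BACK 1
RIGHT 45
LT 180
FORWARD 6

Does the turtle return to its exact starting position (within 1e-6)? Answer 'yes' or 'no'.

Answer: no

Derivation:
Executing turtle program step by step:
Start: pos=(0,0), heading=0, pen down
FD 13: (0,0) -> (13,0) [heading=0, draw]
FD 8: (13,0) -> (21,0) [heading=0, draw]
RT 180: heading 0 -> 180
FD 16: (21,0) -> (5,0) [heading=180, draw]
FD 20: (5,0) -> (-15,0) [heading=180, draw]
BK 19: (-15,0) -> (4,0) [heading=180, draw]
FD 2: (4,0) -> (2,0) [heading=180, draw]
BK 1: (2,0) -> (3,0) [heading=180, draw]
RT 45: heading 180 -> 135
LT 180: heading 135 -> 315
FD 6: (3,0) -> (7.243,-4.243) [heading=315, draw]
Final: pos=(7.243,-4.243), heading=315, 8 segment(s) drawn

Start position: (0, 0)
Final position: (7.243, -4.243)
Distance = 8.394; >= 1e-6 -> NOT closed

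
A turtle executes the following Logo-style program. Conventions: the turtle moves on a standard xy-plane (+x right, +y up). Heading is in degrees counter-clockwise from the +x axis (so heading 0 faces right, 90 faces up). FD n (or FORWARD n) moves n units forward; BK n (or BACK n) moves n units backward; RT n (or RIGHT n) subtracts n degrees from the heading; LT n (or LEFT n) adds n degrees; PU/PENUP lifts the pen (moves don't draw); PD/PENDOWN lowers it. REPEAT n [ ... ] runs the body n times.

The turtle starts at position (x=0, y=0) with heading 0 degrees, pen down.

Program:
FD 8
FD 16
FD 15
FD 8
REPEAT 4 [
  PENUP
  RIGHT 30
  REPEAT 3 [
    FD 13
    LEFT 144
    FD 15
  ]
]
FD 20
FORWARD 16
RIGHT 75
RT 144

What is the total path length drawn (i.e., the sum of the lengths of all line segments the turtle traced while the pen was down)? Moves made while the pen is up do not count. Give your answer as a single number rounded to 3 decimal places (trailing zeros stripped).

Executing turtle program step by step:
Start: pos=(0,0), heading=0, pen down
FD 8: (0,0) -> (8,0) [heading=0, draw]
FD 16: (8,0) -> (24,0) [heading=0, draw]
FD 15: (24,0) -> (39,0) [heading=0, draw]
FD 8: (39,0) -> (47,0) [heading=0, draw]
REPEAT 4 [
  -- iteration 1/4 --
  PU: pen up
  RT 30: heading 0 -> 330
  REPEAT 3 [
    -- iteration 1/3 --
    FD 13: (47,0) -> (58.258,-6.5) [heading=330, move]
    LT 144: heading 330 -> 114
    FD 15: (58.258,-6.5) -> (52.157,7.203) [heading=114, move]
    -- iteration 2/3 --
    FD 13: (52.157,7.203) -> (46.87,19.079) [heading=114, move]
    LT 144: heading 114 -> 258
    FD 15: (46.87,19.079) -> (43.751,4.407) [heading=258, move]
    -- iteration 3/3 --
    FD 13: (43.751,4.407) -> (41.048,-8.309) [heading=258, move]
    LT 144: heading 258 -> 42
    FD 15: (41.048,-8.309) -> (52.195,1.728) [heading=42, move]
  ]
  -- iteration 2/4 --
  PU: pen up
  RT 30: heading 42 -> 12
  REPEAT 3 [
    -- iteration 1/3 --
    FD 13: (52.195,1.728) -> (64.911,4.431) [heading=12, move]
    LT 144: heading 12 -> 156
    FD 15: (64.911,4.431) -> (51.208,10.532) [heading=156, move]
    -- iteration 2/3 --
    FD 13: (51.208,10.532) -> (39.332,15.82) [heading=156, move]
    LT 144: heading 156 -> 300
    FD 15: (39.332,15.82) -> (46.832,2.829) [heading=300, move]
    -- iteration 3/3 --
    FD 13: (46.832,2.829) -> (53.332,-8.429) [heading=300, move]
    LT 144: heading 300 -> 84
    FD 15: (53.332,-8.429) -> (54.9,6.489) [heading=84, move]
  ]
  -- iteration 3/4 --
  PU: pen up
  RT 30: heading 84 -> 54
  REPEAT 3 [
    -- iteration 1/3 --
    FD 13: (54.9,6.489) -> (62.541,17.006) [heading=54, move]
    LT 144: heading 54 -> 198
    FD 15: (62.541,17.006) -> (48.275,12.371) [heading=198, move]
    -- iteration 2/3 --
    FD 13: (48.275,12.371) -> (35.912,8.353) [heading=198, move]
    LT 144: heading 198 -> 342
    FD 15: (35.912,8.353) -> (50.177,3.718) [heading=342, move]
    -- iteration 3/3 --
    FD 13: (50.177,3.718) -> (62.541,-0.299) [heading=342, move]
    LT 144: heading 342 -> 126
    FD 15: (62.541,-0.299) -> (53.724,11.836) [heading=126, move]
  ]
  -- iteration 4/4 --
  PU: pen up
  RT 30: heading 126 -> 96
  REPEAT 3 [
    -- iteration 1/3 --
    FD 13: (53.724,11.836) -> (52.365,24.765) [heading=96, move]
    LT 144: heading 96 -> 240
    FD 15: (52.365,24.765) -> (44.865,11.775) [heading=240, move]
    -- iteration 2/3 --
    FD 13: (44.865,11.775) -> (38.365,0.516) [heading=240, move]
    LT 144: heading 240 -> 24
    FD 15: (38.365,0.516) -> (52.069,6.617) [heading=24, move]
    -- iteration 3/3 --
    FD 13: (52.069,6.617) -> (63.945,11.905) [heading=24, move]
    LT 144: heading 24 -> 168
    FD 15: (63.945,11.905) -> (49.273,15.024) [heading=168, move]
  ]
]
FD 20: (49.273,15.024) -> (29.71,19.182) [heading=168, move]
FD 16: (29.71,19.182) -> (14.059,22.508) [heading=168, move]
RT 75: heading 168 -> 93
RT 144: heading 93 -> 309
Final: pos=(14.059,22.508), heading=309, 4 segment(s) drawn

Segment lengths:
  seg 1: (0,0) -> (8,0), length = 8
  seg 2: (8,0) -> (24,0), length = 16
  seg 3: (24,0) -> (39,0), length = 15
  seg 4: (39,0) -> (47,0), length = 8
Total = 47

Answer: 47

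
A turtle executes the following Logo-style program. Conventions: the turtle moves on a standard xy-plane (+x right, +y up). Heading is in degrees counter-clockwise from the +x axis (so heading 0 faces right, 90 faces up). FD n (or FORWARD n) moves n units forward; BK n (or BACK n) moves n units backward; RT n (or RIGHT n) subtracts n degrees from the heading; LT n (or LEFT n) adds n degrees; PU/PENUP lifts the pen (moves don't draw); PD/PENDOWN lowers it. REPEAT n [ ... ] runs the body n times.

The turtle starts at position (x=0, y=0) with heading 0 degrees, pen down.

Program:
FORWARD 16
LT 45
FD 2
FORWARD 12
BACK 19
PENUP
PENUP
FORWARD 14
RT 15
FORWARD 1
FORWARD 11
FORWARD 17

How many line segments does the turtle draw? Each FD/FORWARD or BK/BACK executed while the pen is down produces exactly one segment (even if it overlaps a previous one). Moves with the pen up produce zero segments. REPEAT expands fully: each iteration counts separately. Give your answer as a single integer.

Answer: 4

Derivation:
Executing turtle program step by step:
Start: pos=(0,0), heading=0, pen down
FD 16: (0,0) -> (16,0) [heading=0, draw]
LT 45: heading 0 -> 45
FD 2: (16,0) -> (17.414,1.414) [heading=45, draw]
FD 12: (17.414,1.414) -> (25.899,9.899) [heading=45, draw]
BK 19: (25.899,9.899) -> (12.464,-3.536) [heading=45, draw]
PU: pen up
PU: pen up
FD 14: (12.464,-3.536) -> (22.364,6.364) [heading=45, move]
RT 15: heading 45 -> 30
FD 1: (22.364,6.364) -> (23.23,6.864) [heading=30, move]
FD 11: (23.23,6.864) -> (32.756,12.364) [heading=30, move]
FD 17: (32.756,12.364) -> (47.479,20.864) [heading=30, move]
Final: pos=(47.479,20.864), heading=30, 4 segment(s) drawn
Segments drawn: 4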